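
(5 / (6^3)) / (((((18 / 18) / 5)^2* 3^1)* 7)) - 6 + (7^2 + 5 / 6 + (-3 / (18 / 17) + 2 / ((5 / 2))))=41.83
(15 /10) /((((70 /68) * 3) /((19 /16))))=323 /560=0.58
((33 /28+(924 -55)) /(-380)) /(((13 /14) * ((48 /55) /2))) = -268015 /47424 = -5.65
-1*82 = -82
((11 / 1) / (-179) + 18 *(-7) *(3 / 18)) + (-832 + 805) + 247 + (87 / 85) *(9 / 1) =3167007 / 15215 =208.15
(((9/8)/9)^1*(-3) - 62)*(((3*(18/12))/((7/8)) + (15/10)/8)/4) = -297903/3584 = -83.12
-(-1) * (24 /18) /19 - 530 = -30206 /57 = -529.93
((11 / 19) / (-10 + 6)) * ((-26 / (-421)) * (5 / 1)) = -715 / 15998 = -0.04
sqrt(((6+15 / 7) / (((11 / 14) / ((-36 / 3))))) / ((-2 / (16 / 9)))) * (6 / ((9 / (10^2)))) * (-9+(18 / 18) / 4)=-14000 * sqrt(209) / 33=-6133.20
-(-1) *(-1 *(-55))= 55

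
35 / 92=0.38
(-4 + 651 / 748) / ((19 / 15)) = -35115 / 14212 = -2.47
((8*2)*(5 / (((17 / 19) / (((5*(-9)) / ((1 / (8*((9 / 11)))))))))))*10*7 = -344736000 / 187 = -1843508.02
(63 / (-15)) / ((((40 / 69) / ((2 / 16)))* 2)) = -1449 / 3200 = -0.45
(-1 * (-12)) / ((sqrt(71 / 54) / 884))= 31824 * sqrt(426) / 71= 9251.27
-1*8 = -8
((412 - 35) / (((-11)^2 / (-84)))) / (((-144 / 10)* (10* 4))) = 2639 / 5808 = 0.45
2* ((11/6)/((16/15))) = 55/16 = 3.44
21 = 21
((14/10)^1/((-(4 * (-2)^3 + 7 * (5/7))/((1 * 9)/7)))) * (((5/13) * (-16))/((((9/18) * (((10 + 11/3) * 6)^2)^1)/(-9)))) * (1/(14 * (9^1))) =0.00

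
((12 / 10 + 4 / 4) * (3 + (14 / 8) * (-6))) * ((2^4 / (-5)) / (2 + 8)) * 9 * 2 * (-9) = -21384 / 25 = -855.36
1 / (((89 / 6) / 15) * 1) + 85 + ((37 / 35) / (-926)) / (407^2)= 1110737208261 / 12913861730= 86.01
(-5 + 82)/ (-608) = -77/ 608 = -0.13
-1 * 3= -3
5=5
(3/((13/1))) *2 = 6/13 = 0.46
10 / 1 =10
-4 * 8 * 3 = -96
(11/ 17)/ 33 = 1/ 51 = 0.02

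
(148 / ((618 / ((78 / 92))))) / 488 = 481 / 1156072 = 0.00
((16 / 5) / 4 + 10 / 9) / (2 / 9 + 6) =43 / 140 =0.31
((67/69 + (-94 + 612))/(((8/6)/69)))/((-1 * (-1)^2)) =-107427/4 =-26856.75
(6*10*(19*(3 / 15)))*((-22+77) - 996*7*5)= -7935540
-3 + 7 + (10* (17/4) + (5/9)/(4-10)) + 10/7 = 9041/189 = 47.84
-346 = -346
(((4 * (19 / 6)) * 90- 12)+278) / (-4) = -703 / 2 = -351.50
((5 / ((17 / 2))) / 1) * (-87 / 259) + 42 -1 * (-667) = 3120857 / 4403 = 708.80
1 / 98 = 0.01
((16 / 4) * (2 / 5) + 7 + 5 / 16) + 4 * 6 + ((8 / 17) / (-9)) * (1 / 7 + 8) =927821 / 28560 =32.49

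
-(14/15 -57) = 56.07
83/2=41.50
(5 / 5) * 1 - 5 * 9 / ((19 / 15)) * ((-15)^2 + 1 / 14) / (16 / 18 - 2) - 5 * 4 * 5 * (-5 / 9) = 34726973 / 4788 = 7252.92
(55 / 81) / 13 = 55 / 1053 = 0.05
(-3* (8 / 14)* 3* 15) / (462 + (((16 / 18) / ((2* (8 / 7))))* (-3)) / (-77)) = -35640 / 213451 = -0.17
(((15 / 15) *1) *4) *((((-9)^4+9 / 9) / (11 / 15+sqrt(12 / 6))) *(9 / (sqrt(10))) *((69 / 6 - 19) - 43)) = -536837220 *sqrt(5) / 329+196840314 *sqrt(10) / 329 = -1756658.93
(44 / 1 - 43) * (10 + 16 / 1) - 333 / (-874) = 23057 / 874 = 26.38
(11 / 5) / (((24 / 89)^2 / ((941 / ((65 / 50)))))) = 81990271 / 3744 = 21899.11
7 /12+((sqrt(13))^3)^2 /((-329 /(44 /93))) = -105093 /40796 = -2.58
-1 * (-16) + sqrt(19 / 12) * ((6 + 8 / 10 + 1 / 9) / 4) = 311 * sqrt(57) / 1080 + 16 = 18.17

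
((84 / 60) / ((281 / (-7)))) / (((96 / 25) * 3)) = -245 / 80928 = -0.00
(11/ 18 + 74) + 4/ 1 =1415/ 18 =78.61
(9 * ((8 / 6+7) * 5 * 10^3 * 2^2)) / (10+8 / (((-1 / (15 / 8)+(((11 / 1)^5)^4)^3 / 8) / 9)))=137016737793638144808502182912125448587567286780014139879876418530000 / 913444918624254298723347886080836323917115245200094265865842963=150000.00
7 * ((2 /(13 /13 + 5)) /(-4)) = -7 /12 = -0.58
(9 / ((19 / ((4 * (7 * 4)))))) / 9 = 112 / 19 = 5.89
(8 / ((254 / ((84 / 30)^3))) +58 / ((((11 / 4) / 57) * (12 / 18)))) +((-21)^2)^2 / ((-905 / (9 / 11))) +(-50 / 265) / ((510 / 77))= 12645106964318 / 7766732625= 1628.11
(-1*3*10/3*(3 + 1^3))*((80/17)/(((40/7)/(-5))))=2800/17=164.71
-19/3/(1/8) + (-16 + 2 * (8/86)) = -8576/129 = -66.48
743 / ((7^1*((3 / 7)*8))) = 743 / 24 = 30.96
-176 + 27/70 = -12293/70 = -175.61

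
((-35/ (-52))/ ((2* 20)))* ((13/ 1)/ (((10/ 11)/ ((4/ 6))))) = 77/ 480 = 0.16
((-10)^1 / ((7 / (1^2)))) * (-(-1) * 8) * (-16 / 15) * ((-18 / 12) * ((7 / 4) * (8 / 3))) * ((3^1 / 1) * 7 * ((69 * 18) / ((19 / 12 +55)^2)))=-45785088 / 65863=-695.16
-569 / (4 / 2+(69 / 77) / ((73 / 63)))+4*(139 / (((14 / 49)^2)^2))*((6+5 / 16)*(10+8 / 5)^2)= 63131090273773 / 890800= 70870105.83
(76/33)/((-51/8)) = -608/1683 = -0.36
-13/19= -0.68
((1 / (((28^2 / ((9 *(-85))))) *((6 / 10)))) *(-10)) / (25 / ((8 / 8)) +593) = 0.03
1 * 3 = 3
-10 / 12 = -5 / 6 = -0.83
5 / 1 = 5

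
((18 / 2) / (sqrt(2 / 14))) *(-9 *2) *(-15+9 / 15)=11664 *sqrt(7) / 5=6172.01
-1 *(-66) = 66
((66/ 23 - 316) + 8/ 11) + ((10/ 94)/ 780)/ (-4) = -2318026717/ 7419984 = -312.40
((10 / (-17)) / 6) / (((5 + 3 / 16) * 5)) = -16 / 4233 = -0.00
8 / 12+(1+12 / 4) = 14 / 3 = 4.67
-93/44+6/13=-945/572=-1.65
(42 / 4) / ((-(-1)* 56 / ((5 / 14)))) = 15 / 224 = 0.07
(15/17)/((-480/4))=-1/136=-0.01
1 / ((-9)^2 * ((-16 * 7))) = -1 / 9072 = -0.00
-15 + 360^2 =129585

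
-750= -750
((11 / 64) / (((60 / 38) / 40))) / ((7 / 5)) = 1045 / 336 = 3.11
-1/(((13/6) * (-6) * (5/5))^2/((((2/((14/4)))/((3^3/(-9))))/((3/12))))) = 16/3549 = 0.00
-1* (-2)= 2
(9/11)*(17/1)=153/11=13.91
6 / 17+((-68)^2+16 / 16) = 78631 / 17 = 4625.35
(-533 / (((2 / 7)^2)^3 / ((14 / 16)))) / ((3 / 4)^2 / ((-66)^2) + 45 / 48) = -53112758699 / 58088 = -914349.93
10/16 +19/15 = 227/120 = 1.89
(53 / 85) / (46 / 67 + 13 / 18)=63918 / 144415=0.44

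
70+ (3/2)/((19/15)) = 2705/38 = 71.18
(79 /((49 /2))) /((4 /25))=1975 /98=20.15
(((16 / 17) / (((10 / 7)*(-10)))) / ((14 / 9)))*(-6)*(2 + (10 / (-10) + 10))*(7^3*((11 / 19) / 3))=1494108 / 8075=185.03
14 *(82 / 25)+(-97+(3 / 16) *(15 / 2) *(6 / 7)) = -139649 / 2800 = -49.87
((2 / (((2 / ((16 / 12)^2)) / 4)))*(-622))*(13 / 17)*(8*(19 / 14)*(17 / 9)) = -39330304 / 567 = -69365.62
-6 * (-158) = 948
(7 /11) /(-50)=-7 /550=-0.01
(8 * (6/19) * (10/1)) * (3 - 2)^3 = 25.26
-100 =-100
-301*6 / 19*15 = -27090 / 19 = -1425.79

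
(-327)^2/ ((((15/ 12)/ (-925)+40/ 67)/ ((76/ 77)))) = 402917026320/ 2274041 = 177181.07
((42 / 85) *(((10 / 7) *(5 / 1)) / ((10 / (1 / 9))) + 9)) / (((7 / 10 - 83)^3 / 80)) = -18304000 / 28429530117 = -0.00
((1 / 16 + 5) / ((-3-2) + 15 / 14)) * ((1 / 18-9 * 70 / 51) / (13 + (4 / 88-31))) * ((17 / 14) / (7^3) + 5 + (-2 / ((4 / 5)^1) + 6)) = -40674267 / 5419400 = -7.51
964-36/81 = 8672/9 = 963.56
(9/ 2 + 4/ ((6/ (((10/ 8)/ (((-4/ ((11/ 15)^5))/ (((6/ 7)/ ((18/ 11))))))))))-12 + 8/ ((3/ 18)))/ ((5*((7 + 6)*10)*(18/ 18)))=3098300939/ 49754250000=0.06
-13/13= -1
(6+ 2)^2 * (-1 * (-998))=63872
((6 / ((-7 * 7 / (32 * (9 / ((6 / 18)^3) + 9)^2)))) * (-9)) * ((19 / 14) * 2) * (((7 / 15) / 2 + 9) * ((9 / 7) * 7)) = 17679638016 / 35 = 505132514.74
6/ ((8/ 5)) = 15/ 4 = 3.75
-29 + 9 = -20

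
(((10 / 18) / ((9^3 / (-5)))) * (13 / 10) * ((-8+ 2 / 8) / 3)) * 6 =2015 / 26244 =0.08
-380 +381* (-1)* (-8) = 2668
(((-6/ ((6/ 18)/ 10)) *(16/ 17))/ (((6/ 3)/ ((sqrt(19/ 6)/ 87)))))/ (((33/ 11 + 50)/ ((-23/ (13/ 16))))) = 29440 *sqrt(114)/ 339677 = 0.93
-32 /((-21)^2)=-32 /441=-0.07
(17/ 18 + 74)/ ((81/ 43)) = 58007/ 1458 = 39.79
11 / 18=0.61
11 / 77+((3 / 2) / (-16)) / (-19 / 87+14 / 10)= 7313 / 115136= 0.06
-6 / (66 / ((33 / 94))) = -3 / 94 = -0.03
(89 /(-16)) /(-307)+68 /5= 334461 /24560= 13.62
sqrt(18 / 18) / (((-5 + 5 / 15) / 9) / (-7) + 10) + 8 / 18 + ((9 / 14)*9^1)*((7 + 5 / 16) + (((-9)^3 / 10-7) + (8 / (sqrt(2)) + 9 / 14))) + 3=-495050827 / 1199520 + 162*sqrt(2) / 7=-379.98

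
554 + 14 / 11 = 6108 / 11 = 555.27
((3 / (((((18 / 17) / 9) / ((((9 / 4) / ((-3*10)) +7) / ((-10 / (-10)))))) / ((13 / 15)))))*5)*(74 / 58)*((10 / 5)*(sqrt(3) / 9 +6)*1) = 2265029*sqrt(3) / 10440 +6795087 / 580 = 12091.45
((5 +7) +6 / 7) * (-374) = -33660 / 7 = -4808.57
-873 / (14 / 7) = -873 / 2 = -436.50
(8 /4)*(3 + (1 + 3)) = 14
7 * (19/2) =133/2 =66.50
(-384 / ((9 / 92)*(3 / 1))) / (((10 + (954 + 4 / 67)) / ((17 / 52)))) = -209576 / 472329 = -0.44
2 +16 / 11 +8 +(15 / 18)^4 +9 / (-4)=138095 / 14256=9.69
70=70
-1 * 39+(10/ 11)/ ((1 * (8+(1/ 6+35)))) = -38.98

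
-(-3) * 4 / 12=1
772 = 772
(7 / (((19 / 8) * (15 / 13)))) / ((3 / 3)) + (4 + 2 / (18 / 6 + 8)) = 21118 / 3135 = 6.74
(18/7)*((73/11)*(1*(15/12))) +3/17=56307/2618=21.51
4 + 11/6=35/6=5.83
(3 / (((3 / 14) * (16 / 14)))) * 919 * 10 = 225155 / 2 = 112577.50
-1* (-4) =4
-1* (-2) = 2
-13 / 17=-0.76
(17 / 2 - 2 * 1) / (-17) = -13 / 34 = -0.38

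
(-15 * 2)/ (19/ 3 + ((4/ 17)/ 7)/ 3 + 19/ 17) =-595/ 148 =-4.02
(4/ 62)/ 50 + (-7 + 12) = 3876/ 775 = 5.00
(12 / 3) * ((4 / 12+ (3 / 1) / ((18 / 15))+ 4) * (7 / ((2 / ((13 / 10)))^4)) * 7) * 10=2390.79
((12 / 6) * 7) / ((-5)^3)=-14 / 125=-0.11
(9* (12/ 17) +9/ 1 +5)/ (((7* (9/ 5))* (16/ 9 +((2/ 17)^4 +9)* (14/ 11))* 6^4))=46747195/ 496304289936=0.00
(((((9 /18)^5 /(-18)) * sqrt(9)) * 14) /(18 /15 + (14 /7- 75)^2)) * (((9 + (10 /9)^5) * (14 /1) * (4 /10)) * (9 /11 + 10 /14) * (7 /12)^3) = -89449300619 /358958073602304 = -0.00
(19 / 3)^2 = 361 / 9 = 40.11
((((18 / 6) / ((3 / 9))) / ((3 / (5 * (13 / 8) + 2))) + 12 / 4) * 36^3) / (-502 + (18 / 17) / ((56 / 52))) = -185300136 / 59621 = -3107.97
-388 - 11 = -399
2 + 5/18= 41/18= 2.28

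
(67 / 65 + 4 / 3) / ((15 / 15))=2.36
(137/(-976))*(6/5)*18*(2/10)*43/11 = -159057/67100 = -2.37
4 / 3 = 1.33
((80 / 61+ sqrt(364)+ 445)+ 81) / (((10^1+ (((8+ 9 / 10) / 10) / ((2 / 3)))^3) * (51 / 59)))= 51.06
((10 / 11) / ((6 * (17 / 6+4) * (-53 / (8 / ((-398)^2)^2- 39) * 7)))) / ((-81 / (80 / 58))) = -2224048321400 / 56034188756579439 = -0.00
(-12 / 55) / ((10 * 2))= -3 / 275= -0.01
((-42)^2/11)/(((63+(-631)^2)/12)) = 1323/273779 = 0.00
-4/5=-0.80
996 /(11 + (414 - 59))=2.72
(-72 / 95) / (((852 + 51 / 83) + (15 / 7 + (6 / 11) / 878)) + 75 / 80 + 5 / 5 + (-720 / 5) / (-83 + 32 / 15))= -3920546577024 / 4440848509611005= -0.00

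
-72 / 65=-1.11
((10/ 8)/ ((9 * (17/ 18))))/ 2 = 5/ 68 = 0.07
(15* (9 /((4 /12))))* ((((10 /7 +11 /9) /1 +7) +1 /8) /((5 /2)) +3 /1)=78363 /28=2798.68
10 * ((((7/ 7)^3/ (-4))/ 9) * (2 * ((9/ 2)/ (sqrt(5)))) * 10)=-5 * sqrt(5)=-11.18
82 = 82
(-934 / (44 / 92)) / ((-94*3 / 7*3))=75187 / 4653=16.16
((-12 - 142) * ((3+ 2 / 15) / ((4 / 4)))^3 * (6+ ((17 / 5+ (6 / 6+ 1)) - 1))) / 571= -831414584 / 9635625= -86.29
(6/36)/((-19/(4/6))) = -1/171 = -0.01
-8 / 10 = -4 / 5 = -0.80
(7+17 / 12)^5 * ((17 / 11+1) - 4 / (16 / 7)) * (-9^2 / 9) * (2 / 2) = -367853517535 / 1216512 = -302383.80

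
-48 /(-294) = 8 /49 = 0.16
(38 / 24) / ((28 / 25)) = 1.41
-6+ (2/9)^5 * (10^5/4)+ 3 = 622853/59049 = 10.55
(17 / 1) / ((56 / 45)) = 765 / 56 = 13.66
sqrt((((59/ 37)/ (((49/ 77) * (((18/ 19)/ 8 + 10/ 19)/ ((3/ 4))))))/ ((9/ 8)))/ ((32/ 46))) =1.93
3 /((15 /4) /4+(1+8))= 16 /53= 0.30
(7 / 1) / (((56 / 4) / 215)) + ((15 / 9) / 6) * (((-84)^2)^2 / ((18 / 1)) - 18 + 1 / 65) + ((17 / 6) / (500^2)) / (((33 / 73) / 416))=768422.51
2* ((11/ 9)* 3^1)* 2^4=352/ 3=117.33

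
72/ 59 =1.22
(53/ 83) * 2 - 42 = -3380/ 83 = -40.72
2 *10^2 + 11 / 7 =1411 / 7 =201.57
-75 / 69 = -25 / 23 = -1.09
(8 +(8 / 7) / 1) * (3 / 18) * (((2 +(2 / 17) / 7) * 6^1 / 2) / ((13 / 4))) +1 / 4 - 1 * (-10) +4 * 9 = 2126245 / 43316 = 49.09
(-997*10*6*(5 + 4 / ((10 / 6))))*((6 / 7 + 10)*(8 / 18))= -44857024 / 21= -2136048.76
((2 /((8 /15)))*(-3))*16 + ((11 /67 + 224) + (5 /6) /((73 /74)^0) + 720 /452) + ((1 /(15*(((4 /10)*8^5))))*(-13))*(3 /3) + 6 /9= 70342999945 /1488519168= 47.26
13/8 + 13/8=13/4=3.25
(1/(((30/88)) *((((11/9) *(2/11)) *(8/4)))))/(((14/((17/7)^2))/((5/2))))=9537/1372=6.95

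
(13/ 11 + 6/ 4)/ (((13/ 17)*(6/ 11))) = 1003/ 156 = 6.43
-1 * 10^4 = -10000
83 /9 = 9.22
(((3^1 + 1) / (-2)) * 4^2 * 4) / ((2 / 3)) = -192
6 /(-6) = -1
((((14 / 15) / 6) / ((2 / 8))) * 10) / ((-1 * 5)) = -56 / 45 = -1.24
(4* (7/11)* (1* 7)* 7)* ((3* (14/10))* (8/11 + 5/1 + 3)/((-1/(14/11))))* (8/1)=-309786624/6655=-46549.46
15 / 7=2.14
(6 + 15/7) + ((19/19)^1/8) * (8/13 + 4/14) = 3005/364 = 8.26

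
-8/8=-1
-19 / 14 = -1.36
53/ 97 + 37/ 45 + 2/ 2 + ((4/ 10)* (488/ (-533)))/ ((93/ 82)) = 2.05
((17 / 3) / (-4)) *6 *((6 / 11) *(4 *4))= -816 / 11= -74.18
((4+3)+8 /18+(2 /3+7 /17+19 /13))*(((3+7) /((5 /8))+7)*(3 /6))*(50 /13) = 11418925 /25857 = 441.62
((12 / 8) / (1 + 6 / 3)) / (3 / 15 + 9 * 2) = 5 / 182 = 0.03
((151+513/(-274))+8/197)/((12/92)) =185191607/161934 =1143.62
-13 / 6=-2.17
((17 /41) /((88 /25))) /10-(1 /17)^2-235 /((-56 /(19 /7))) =1164777371 /102185776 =11.40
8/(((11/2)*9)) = 16/99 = 0.16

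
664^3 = 292754944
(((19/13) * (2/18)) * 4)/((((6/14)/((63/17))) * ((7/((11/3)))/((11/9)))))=64372/17901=3.60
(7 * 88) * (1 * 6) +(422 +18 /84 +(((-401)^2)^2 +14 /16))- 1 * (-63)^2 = 25856961751.09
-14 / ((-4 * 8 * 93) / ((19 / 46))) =0.00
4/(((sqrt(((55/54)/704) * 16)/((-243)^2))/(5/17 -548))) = -13195325736 * sqrt(30)/85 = -850279712.85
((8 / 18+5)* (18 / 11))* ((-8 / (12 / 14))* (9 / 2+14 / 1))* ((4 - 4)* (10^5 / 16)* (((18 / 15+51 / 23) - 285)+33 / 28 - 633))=0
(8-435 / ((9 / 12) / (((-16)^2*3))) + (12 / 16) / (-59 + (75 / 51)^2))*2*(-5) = 146333324975 / 32852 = 4454320.13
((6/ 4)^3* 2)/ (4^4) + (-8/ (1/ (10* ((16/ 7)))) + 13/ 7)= -185317/ 1024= -180.97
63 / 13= 4.85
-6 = -6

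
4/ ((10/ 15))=6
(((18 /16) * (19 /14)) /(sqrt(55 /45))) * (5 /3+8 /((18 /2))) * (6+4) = 6555 * sqrt(11) /616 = 35.29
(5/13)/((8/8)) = 5/13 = 0.38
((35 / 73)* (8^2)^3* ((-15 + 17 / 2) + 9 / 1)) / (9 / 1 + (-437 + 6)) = -11468800 / 15403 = -744.58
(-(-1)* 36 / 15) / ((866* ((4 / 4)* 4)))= 3 / 4330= 0.00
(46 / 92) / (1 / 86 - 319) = -43 / 27433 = -0.00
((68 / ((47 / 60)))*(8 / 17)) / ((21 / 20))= 12800 / 329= 38.91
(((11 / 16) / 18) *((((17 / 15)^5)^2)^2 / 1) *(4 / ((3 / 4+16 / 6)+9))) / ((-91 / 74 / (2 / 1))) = -3308284365011124033234903214 / 13526146800944995880126953125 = -0.24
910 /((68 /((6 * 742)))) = 1012830 /17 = 59578.24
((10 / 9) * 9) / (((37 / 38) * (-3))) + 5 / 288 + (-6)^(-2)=-35999 / 10656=-3.38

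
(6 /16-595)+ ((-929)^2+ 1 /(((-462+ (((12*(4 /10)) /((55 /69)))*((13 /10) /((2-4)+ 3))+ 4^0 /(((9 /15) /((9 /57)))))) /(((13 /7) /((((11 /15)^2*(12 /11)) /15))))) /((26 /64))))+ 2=9163590863399221 /10625089664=862448.33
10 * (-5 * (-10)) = 500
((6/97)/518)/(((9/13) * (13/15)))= 5/25123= 0.00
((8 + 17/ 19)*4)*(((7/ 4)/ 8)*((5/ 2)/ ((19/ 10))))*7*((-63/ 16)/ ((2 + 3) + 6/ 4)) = -1003275/ 23104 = -43.42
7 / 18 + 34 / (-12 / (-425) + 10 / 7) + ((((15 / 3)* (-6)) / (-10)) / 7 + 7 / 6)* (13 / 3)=4183045 / 136521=30.64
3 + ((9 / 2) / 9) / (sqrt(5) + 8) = 181 / 59 - sqrt(5) / 118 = 3.05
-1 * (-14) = 14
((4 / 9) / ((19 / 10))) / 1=0.23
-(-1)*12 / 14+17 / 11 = 185 / 77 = 2.40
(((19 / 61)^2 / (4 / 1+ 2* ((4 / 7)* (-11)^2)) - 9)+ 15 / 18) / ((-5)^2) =-10088029 / 30884300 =-0.33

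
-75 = -75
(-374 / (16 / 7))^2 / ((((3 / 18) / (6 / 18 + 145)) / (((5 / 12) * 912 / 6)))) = 17743095755 / 12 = 1478591312.92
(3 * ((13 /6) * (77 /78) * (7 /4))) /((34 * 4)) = 0.08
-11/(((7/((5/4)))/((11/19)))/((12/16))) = -0.85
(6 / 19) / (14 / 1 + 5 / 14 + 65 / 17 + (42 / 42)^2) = 1428 / 86735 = 0.02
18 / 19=0.95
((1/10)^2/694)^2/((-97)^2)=1/45317131240000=0.00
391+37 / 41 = 16068 / 41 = 391.90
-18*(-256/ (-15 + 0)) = -1536/ 5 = -307.20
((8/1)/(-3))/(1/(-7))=56/3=18.67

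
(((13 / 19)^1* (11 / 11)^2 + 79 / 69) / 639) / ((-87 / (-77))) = 184646 / 72882423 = 0.00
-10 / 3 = -3.33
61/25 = 2.44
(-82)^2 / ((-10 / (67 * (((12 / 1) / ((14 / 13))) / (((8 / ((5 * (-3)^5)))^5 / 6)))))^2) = 28967553184595660431848992759669159765625 / 3288334336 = 8809187334592141798518444000000.00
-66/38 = -33/19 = -1.74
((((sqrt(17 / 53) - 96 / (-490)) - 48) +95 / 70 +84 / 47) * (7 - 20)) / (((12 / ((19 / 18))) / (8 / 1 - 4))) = 254042711 / 1243620 - 247 * sqrt(901) / 2862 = 201.69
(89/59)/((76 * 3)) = 89/13452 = 0.01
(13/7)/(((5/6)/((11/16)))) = 429/280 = 1.53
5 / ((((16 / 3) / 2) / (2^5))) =60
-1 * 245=-245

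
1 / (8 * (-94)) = -0.00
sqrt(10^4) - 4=96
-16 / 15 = -1.07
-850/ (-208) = 425/ 104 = 4.09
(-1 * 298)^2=88804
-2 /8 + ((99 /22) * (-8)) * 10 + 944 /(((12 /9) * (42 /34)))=5961 /28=212.89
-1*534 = -534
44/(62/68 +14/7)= 136/9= 15.11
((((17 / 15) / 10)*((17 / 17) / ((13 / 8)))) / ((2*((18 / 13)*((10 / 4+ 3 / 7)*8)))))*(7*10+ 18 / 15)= 10591 / 138375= 0.08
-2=-2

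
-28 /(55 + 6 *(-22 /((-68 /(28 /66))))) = -476 /949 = -0.50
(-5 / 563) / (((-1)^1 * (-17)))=-5 / 9571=-0.00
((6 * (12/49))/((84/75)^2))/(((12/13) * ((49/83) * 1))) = 2023125/941192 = 2.15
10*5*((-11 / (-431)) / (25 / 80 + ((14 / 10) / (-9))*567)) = -44000 / 3030361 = -0.01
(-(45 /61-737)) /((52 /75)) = 842100 /793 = 1061.92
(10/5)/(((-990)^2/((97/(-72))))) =-97/35283600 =-0.00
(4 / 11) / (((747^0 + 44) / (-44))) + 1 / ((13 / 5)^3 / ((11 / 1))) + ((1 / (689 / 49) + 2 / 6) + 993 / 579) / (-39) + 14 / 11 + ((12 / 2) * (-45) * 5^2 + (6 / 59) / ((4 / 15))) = -2952654456373763 / 437551510110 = -6748.13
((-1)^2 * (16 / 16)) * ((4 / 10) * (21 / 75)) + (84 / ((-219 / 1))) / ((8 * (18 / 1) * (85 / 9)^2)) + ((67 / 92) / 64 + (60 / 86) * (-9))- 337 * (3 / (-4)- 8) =1964705039578757 / 667677856000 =2942.59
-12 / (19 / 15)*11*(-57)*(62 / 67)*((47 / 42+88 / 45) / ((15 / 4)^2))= 42273088 / 35175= 1201.79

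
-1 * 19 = -19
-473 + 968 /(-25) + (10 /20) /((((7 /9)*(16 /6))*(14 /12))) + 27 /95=-95190869 /186200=-511.23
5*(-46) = -230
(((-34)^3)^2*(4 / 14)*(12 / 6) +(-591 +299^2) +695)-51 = 6179843842 / 7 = 882834834.57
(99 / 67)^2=9801 / 4489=2.18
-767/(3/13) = -9971/3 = -3323.67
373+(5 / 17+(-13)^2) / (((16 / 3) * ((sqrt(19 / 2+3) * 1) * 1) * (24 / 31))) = 44609 * sqrt(2) / 5440+373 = 384.60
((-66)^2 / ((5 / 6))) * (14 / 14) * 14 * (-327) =-119650608 / 5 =-23930121.60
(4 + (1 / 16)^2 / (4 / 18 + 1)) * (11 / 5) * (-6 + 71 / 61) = -665107 / 15616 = -42.59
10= 10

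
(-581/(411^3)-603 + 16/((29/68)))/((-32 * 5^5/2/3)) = 569262849359/16778078325000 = 0.03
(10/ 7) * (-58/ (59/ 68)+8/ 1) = -4960/ 59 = -84.07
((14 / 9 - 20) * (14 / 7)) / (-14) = 166 / 63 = 2.63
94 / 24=47 / 12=3.92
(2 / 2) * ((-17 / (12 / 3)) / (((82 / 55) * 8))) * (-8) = 935 / 328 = 2.85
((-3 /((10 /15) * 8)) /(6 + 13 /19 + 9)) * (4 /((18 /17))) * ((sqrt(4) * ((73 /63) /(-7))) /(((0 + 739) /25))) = 0.00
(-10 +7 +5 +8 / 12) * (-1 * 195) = -520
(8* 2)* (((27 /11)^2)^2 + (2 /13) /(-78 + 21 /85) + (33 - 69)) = 5960619760 /1257910797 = 4.74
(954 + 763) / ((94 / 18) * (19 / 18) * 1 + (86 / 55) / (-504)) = 214178580 / 687223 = 311.66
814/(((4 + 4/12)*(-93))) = -814/403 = -2.02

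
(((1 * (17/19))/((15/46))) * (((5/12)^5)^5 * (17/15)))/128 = 79238414764404296875/10440161949526912778356610039808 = 0.00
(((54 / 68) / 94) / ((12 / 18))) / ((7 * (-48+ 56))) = 81 / 357952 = 0.00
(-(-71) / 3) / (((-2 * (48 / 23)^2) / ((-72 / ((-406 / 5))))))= -187795 / 77952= -2.41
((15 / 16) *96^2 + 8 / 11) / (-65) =-95048 / 715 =-132.93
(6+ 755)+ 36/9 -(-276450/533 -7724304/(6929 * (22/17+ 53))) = 8340968973/6395467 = 1304.20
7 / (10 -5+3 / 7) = 49 / 38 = 1.29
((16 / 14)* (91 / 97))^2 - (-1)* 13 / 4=165581 / 37636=4.40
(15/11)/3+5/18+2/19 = 3151/3762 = 0.84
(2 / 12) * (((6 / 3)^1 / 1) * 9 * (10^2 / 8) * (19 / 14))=1425 / 28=50.89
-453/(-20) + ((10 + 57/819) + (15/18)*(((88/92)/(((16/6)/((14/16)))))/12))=87715501/2679040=32.74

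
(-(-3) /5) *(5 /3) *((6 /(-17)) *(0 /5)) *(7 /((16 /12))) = 0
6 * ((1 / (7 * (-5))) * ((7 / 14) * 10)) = -6 / 7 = -0.86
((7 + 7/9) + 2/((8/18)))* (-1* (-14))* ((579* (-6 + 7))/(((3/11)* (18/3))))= 3284281/54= 60820.02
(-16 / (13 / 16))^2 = 65536 / 169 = 387.79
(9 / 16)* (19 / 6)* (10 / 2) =8.91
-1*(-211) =211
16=16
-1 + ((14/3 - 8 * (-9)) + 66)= 425/3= 141.67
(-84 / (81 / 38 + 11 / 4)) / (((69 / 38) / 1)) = -11552 / 1219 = -9.48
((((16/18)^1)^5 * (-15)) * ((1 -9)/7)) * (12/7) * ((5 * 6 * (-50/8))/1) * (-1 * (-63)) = -327680000/1701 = -192639.62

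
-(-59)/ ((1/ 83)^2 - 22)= -406451/ 151557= -2.68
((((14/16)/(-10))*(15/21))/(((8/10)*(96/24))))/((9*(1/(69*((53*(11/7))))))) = -67045/5376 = -12.47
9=9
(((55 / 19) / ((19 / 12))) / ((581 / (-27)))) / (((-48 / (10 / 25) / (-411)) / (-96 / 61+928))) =-3449125152 / 12794201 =-269.59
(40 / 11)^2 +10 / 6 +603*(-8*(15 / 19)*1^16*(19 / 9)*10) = -29179795 / 363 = -80385.11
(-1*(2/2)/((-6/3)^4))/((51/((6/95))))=-1/12920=-0.00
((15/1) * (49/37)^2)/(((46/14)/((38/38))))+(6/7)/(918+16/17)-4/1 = 6899492126/1721614699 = 4.01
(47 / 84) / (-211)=-47 / 17724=-0.00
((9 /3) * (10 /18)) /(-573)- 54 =-92831 /1719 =-54.00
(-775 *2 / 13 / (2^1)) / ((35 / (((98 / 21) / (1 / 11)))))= -3410 / 39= -87.44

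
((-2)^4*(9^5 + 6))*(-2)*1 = -1889760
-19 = -19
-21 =-21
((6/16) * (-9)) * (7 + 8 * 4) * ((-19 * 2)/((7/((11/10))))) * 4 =220077/70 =3143.96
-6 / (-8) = 3 / 4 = 0.75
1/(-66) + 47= 3101/66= 46.98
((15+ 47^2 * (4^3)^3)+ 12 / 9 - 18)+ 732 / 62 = 53854077871 / 93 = 579076106.14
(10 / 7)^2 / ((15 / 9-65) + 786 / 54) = -900 / 21511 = -0.04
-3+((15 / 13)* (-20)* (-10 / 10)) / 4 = 36 / 13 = 2.77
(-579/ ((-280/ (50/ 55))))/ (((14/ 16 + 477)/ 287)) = 47478/ 42053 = 1.13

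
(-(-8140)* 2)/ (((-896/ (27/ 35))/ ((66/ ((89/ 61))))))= -22120857/ 34888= -634.05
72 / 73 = 0.99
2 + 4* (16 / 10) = 42 / 5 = 8.40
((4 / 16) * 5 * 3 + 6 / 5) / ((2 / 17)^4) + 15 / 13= 107496327 / 4160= 25840.46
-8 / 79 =-0.10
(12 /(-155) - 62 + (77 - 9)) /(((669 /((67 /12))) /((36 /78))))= 10251 /449345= 0.02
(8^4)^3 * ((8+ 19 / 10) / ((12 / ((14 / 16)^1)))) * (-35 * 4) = -6944962117632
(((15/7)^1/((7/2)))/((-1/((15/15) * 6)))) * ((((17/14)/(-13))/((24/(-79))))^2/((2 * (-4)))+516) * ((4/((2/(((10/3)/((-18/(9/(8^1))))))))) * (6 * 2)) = 9477.33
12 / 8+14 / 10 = 29 / 10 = 2.90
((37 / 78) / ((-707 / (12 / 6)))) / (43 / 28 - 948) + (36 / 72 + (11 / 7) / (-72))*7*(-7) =-23.43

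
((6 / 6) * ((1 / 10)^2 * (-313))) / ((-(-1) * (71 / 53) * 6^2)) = -16589 / 255600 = -0.06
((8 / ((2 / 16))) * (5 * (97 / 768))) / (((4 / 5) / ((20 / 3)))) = 12125 / 36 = 336.81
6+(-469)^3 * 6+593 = -618969655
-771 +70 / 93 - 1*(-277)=-45872 / 93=-493.25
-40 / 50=-4 / 5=-0.80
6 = 6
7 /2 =3.50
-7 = -7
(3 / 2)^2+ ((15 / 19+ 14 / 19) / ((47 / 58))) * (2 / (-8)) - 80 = -78.22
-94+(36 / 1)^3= 46562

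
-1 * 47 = -47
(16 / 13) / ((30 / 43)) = 344 / 195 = 1.76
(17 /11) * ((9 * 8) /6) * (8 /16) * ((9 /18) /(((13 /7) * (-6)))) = -119 /286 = -0.42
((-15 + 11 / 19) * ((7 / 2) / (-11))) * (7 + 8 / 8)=7672 / 209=36.71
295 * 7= 2065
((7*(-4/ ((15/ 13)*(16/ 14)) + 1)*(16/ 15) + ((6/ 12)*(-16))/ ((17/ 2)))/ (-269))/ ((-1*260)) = -1186/ 5144625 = -0.00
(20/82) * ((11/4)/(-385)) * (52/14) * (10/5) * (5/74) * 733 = -47645/74333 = -0.64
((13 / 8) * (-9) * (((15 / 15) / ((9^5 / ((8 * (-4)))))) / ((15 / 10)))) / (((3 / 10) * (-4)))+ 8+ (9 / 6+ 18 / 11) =14461285 / 1299078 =11.13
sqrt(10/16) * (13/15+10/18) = 16 * sqrt(10)/45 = 1.12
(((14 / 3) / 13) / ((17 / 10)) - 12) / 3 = -7816 / 1989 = -3.93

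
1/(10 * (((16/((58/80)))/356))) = 2581/1600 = 1.61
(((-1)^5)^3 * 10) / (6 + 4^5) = -1 / 103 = -0.01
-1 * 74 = -74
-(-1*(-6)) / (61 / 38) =-228 / 61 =-3.74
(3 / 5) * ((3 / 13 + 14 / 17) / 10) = 699 / 11050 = 0.06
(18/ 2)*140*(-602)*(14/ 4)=-2654820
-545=-545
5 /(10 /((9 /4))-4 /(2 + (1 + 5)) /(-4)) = 360 /329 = 1.09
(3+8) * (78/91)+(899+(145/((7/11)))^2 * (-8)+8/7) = -20307631/49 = -414441.45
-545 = -545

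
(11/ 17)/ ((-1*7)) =-11/ 119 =-0.09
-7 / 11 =-0.64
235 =235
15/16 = 0.94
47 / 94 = 1 / 2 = 0.50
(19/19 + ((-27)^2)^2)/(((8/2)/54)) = 7174467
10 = 10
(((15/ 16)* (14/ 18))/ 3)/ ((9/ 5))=175/ 1296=0.14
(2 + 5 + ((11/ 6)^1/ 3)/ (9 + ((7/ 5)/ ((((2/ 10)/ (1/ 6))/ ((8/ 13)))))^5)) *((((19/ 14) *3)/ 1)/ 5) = 5.75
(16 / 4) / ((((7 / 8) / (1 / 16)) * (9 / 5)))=10 / 63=0.16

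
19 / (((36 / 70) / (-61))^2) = 86606275 / 324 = 267303.32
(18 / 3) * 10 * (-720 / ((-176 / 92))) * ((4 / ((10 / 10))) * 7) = 6955200 / 11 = 632290.91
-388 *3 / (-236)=291 / 59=4.93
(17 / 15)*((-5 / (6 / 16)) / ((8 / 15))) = -85 / 3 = -28.33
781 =781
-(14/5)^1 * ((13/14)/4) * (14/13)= -7/10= -0.70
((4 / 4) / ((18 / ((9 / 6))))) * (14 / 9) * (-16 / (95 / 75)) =-1.64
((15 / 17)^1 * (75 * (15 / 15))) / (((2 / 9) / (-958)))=-285286.76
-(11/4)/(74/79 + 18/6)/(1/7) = -6083/1244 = -4.89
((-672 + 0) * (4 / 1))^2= 7225344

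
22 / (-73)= -22 / 73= -0.30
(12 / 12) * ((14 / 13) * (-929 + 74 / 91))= -168930 / 169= -999.59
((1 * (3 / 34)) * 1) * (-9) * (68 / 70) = -27 / 35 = -0.77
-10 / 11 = -0.91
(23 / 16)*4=23 / 4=5.75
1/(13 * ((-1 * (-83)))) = 1/1079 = 0.00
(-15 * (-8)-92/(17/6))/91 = 1488/1547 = 0.96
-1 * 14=-14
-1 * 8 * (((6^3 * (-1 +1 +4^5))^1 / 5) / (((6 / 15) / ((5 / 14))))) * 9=-19906560 / 7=-2843794.29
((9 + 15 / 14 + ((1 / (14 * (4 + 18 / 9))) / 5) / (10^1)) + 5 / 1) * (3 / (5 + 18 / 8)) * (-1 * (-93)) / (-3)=-280333 / 1450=-193.33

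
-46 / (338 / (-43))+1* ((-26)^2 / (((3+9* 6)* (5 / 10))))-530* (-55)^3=849426183611 / 9633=88178779.57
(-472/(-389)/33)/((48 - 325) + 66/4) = -944/6688077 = -0.00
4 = 4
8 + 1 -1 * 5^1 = 4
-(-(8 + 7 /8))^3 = 357911 /512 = 699.04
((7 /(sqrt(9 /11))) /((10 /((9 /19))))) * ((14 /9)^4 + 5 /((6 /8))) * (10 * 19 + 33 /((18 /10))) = 956.29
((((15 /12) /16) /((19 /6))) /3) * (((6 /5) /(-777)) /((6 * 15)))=-1 /7086240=-0.00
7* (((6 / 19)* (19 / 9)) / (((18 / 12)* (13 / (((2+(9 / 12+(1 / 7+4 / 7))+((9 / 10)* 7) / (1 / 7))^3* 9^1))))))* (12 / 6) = 295275249179 / 637000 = 463540.42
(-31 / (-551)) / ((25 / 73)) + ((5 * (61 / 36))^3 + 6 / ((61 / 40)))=24001492742083 / 39203870400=612.22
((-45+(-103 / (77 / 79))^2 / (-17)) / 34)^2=1251265188393529 / 2936017137361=426.18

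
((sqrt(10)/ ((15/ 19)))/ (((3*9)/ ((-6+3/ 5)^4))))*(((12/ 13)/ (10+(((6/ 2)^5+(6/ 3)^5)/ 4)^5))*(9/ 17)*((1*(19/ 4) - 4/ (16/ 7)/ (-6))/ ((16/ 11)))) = 1769825376*sqrt(10)/ 40229256220765625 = 0.00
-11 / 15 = -0.73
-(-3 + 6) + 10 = 7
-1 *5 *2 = -10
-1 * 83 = -83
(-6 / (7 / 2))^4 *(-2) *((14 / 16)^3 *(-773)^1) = 62613 / 7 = 8944.71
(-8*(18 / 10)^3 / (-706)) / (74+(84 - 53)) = 972 / 1544375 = 0.00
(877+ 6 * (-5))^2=717409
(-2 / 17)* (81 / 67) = -162 / 1139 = -0.14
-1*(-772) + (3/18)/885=4099321/5310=772.00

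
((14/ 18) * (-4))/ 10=-14/ 45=-0.31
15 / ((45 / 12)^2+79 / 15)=3600 / 4639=0.78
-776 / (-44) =194 / 11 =17.64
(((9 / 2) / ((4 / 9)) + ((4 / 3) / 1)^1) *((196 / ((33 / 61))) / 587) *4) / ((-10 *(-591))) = 14945 / 3122253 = 0.00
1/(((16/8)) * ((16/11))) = 11/32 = 0.34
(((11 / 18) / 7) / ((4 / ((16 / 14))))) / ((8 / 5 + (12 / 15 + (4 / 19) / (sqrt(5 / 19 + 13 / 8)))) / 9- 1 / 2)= -257070 / 2391973- 8800 * sqrt(10906) / 117206677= -0.12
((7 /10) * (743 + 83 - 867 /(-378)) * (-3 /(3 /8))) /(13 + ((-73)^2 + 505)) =-41746 /52623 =-0.79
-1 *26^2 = -676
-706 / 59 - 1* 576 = -34690 / 59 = -587.97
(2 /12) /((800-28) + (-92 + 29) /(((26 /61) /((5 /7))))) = 13 /51981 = 0.00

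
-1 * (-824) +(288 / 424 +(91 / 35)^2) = 1101657 / 1325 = 831.44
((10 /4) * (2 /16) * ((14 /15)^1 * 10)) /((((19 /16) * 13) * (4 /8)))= 280 /741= 0.38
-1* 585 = -585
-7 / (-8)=7 / 8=0.88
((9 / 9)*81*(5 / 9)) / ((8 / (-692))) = -7785 / 2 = -3892.50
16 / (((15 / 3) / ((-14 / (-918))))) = 112 / 2295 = 0.05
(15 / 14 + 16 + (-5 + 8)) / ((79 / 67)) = 17.02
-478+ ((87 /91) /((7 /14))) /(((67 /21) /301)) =-259216 /871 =-297.61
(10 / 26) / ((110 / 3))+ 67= 19165 / 286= 67.01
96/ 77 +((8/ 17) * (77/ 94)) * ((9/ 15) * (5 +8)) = 1308444/ 307615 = 4.25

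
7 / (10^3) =7 / 1000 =0.01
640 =640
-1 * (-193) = 193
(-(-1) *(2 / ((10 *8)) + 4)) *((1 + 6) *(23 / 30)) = 25921 / 1200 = 21.60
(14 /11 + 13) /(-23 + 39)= 157 /176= 0.89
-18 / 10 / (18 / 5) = -1 / 2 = -0.50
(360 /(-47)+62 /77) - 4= -39282 /3619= -10.85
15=15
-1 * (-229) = 229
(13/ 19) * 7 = 91/ 19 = 4.79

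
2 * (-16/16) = -2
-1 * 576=-576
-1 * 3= -3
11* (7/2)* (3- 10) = -269.50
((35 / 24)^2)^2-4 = 0.52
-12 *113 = -1356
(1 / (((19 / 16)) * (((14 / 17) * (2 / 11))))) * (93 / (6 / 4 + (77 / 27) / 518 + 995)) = 69494436 / 132402697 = 0.52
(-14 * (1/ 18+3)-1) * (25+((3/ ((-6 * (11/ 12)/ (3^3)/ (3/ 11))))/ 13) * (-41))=-23344894/ 14157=-1649.00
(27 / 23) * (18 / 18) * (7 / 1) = 189 / 23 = 8.22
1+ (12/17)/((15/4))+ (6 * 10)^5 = 66096000101/85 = 777600001.19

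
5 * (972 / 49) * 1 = 4860 / 49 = 99.18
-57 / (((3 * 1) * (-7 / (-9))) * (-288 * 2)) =19 / 448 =0.04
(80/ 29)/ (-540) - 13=-10183/ 783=-13.01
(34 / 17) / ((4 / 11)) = 5.50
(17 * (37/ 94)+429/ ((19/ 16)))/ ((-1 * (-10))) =657167/ 17860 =36.80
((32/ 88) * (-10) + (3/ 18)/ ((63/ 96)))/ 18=-1172/ 6237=-0.19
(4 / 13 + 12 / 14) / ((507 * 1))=106 / 46137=0.00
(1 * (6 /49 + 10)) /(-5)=-496 /245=-2.02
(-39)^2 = 1521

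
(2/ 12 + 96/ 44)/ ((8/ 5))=775/ 528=1.47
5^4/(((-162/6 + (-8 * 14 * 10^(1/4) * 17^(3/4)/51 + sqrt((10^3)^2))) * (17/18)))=625/(-56 * 10^(1/4) * 17^(3/4)/27 + 16541/18)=0.70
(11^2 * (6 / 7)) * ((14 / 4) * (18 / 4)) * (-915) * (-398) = 594871695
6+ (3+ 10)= 19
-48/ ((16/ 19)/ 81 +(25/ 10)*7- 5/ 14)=-64638/ 23099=-2.80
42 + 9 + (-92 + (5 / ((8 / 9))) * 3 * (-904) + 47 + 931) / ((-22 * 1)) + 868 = 1572.14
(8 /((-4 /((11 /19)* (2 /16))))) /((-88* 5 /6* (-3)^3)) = -1 /13680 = -0.00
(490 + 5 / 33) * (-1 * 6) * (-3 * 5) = 485250 / 11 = 44113.64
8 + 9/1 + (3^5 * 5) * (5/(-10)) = -1181/2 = -590.50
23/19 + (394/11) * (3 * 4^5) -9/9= 22997036/209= 110033.67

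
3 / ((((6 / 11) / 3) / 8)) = 132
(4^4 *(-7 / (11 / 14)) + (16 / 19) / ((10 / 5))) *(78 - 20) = -27641872 / 209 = -132257.76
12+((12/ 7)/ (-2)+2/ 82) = 3205/ 287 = 11.17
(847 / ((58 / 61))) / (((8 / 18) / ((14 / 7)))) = 465003 / 116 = 4008.65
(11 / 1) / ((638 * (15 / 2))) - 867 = -377144 / 435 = -867.00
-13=-13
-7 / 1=-7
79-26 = 53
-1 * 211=-211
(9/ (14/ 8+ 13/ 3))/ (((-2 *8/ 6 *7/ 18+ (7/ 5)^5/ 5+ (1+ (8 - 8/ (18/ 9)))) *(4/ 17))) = 193640625/ 155173472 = 1.25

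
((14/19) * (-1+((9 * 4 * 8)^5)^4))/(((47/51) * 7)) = 1571990535487847849886388758632562389104929068285850/893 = 1760347744107332418685766000000000000000000000000.00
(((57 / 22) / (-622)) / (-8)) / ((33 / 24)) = 57 / 150524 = 0.00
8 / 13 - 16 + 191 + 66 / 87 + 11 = 70640 / 377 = 187.37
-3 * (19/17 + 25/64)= -4923/1088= -4.52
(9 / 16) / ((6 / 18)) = 27 / 16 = 1.69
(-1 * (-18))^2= 324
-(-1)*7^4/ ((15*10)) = 2401/ 150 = 16.01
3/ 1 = 3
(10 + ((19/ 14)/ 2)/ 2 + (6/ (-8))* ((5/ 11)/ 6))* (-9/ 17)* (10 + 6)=-87.10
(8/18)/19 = 4/171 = 0.02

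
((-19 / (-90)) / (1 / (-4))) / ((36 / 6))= -19 / 135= -0.14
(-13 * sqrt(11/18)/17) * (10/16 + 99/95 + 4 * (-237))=9349769 * sqrt(22)/77520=565.72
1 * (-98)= -98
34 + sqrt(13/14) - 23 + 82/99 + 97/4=sqrt(182)/14 + 14287/396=37.04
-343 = -343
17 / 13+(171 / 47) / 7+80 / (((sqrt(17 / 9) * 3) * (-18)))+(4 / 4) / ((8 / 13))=118129 / 34216 - 40 * sqrt(17) / 153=2.37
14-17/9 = 109/9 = 12.11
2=2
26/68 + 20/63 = 1499/2142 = 0.70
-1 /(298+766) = -1 /1064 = -0.00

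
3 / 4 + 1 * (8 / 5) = 2.35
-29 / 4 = -7.25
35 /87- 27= -2314 /87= -26.60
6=6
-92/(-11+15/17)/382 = 391/16426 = 0.02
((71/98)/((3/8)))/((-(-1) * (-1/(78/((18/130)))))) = -479960/441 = -1088.34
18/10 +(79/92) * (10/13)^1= 7357/2990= 2.46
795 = 795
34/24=17/12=1.42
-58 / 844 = -29 / 422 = -0.07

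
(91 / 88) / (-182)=-1 / 176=-0.01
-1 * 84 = -84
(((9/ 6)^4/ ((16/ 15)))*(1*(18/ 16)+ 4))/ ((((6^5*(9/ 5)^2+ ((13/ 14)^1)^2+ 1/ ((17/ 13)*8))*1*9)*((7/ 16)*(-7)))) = -2352375/ 67160319344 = -0.00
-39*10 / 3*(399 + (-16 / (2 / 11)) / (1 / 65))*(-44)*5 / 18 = -76090300 / 9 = -8454477.78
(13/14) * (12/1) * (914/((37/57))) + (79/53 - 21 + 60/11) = 2366982206/150997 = 15675.69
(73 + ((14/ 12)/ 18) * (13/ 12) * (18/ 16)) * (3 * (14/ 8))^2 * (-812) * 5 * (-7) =29309283115/ 512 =57244693.58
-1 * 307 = -307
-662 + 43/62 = -41001/62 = -661.31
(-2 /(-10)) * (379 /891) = 379 /4455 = 0.09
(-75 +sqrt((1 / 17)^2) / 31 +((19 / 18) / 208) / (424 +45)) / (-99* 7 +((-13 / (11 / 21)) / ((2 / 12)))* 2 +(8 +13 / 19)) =14504935330259 / 189948696380352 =0.08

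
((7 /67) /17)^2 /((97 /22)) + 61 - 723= -662.00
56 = 56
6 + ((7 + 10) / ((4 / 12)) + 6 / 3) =59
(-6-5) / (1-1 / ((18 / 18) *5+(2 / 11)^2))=-6699 / 488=-13.73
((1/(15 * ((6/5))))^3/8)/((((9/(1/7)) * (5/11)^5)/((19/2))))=3059969/18370800000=0.00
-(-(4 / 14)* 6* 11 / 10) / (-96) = -11 / 560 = -0.02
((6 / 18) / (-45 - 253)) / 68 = -1 / 60792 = -0.00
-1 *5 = -5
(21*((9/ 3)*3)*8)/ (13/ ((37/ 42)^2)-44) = -258741/ 4663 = -55.49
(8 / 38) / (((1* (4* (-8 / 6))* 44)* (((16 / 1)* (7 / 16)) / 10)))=-15 / 11704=-0.00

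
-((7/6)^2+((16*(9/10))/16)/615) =-50279/36900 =-1.36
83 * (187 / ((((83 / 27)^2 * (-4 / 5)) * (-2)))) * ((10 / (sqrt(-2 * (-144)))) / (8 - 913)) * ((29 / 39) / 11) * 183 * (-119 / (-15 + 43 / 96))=-13044314115 * sqrt(2) / 272832703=-67.61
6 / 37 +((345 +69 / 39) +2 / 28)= 2336717 / 6734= 347.00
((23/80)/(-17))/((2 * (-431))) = 23/1172320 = 0.00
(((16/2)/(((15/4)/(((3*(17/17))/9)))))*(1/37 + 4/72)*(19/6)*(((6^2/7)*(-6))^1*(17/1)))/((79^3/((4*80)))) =-72765440/1149273909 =-0.06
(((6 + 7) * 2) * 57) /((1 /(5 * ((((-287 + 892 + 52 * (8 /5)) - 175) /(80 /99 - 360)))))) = -94119597 /8890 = -10587.13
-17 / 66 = -0.26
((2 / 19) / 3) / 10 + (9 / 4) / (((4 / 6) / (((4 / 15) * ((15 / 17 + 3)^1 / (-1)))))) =-16912 / 4845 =-3.49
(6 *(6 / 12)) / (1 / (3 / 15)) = 3 / 5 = 0.60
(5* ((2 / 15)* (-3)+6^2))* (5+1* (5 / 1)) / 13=136.92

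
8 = 8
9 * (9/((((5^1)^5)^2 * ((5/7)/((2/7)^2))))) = 324/341796875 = 0.00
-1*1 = -1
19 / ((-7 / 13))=-247 / 7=-35.29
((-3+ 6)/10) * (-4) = -6/5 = -1.20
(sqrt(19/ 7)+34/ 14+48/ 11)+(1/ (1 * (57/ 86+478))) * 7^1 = sqrt(133)/ 7+21575649/ 3169705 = 8.45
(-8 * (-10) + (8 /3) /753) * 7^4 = 433927928 /2259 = 192088.50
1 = 1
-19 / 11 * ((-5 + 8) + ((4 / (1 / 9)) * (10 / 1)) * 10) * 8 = -547656 / 11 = -49786.91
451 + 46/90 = 20318/45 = 451.51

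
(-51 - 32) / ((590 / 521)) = -43243 / 590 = -73.29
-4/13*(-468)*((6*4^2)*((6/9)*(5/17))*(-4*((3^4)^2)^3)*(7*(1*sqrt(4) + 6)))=-2915215081193963520/17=-171483240070233148.24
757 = 757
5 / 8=0.62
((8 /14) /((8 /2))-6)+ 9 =22 /7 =3.14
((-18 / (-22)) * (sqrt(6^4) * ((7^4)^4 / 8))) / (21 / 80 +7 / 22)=15382099292215320 / 73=210713688934456.44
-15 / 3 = -5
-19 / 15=-1.27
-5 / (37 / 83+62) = -415 / 5183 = -0.08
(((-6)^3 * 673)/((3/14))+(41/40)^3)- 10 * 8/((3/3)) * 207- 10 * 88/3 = -133485361237/192000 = -695236.26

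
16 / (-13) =-1.23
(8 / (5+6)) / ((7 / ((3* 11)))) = 24 / 7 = 3.43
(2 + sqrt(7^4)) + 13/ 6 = 53.17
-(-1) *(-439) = -439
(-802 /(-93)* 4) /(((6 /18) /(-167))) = -535736 /31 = -17281.81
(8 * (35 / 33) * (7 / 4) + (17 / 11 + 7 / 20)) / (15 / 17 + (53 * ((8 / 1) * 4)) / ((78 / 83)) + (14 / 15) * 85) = 2442271 / 274936420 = 0.01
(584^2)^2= 116319195136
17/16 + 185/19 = 10.80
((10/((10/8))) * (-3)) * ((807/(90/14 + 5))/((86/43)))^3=-540799123347/512000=-1056248.29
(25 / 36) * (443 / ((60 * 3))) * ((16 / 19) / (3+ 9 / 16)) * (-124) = -4394560 / 87723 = -50.10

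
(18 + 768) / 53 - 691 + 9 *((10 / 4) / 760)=-10893971 / 16112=-676.14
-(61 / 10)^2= -3721 / 100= -37.21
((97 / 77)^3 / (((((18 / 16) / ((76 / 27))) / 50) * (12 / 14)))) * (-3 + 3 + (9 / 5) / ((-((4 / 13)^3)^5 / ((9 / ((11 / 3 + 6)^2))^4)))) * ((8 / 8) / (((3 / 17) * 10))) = -2673017559066603847163227422741 / 2189464994202854491160576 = -1220854.21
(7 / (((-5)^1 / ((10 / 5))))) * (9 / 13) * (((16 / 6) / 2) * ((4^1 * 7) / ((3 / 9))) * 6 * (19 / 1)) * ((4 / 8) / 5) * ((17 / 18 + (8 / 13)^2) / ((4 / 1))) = -1798692 / 2197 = -818.70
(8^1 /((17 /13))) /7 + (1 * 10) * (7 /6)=4477 /357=12.54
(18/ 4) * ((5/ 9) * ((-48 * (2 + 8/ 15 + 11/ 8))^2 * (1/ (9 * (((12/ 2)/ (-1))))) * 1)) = -219961/ 135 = -1629.34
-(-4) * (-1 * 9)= -36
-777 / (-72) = 259 / 24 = 10.79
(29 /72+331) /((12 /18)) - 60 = 437.10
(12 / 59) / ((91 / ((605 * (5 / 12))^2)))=9150625 / 64428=142.03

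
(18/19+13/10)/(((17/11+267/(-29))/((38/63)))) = -19459/109980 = -0.18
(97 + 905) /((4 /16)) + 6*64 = 4392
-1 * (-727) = 727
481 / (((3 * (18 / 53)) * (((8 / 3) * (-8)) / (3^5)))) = -688311 / 128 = -5377.43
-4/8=-1/2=-0.50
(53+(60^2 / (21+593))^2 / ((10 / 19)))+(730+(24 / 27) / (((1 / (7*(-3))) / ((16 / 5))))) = 1114847401 / 1413735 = 788.58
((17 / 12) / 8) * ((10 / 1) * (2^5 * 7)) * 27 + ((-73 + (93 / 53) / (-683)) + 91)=388342779 / 36199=10728.00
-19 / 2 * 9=-171 / 2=-85.50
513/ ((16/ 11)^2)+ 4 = 63097/ 256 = 246.47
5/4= 1.25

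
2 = 2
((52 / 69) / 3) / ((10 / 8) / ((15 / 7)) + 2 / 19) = 3952 / 10833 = 0.36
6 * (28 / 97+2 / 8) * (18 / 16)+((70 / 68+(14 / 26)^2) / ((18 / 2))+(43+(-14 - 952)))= -12296085055 / 13376688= -919.22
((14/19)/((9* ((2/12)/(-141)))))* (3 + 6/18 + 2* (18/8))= -30926/57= -542.56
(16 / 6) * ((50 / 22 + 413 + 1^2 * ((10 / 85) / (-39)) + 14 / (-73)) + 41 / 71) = 125692924424 / 113398857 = 1108.41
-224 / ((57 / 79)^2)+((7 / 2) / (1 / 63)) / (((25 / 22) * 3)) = -29695967 / 81225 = -365.60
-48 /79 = -0.61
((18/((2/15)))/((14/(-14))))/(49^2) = -135/2401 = -0.06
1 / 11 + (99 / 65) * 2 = 2243 / 715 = 3.14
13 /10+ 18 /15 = 5 /2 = 2.50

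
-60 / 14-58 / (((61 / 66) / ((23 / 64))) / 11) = -1724127 / 6832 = -252.36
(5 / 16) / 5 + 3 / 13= 61 / 208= 0.29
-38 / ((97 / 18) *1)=-684 / 97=-7.05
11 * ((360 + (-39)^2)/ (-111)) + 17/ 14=-95929/ 518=-185.19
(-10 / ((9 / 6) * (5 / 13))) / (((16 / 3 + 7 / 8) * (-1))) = 416 / 149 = 2.79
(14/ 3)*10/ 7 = 20/ 3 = 6.67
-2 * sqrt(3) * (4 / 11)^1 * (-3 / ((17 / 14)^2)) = 4704 * sqrt(3) / 3179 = 2.56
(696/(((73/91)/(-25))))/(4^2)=-197925/146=-1355.65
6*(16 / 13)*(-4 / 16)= -24 / 13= -1.85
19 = 19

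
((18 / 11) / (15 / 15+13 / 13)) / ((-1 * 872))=-9 / 9592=-0.00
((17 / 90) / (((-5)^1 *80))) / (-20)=17 / 720000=0.00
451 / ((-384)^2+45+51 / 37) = 0.00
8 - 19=-11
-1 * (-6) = 6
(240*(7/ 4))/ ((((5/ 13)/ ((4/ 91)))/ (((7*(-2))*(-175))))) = 117600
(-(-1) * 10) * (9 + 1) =100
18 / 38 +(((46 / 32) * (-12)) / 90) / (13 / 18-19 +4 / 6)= 58371 / 120460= 0.48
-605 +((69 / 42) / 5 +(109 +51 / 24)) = -138193 / 280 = -493.55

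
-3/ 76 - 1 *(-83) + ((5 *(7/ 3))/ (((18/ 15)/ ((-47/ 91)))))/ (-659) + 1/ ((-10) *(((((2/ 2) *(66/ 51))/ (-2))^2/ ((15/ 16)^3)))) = 120193285252745/ 1452112257024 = 82.77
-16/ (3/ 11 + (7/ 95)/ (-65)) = -58.91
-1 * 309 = -309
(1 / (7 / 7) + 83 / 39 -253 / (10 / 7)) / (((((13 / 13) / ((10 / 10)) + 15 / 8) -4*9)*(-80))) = -67849 / 1033500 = -0.07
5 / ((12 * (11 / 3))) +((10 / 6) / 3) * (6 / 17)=695 / 2244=0.31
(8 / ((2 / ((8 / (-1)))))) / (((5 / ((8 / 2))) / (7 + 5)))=-1536 / 5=-307.20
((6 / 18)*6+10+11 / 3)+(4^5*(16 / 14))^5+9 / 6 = 221360928884516350513 / 100842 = 2195126325187088.22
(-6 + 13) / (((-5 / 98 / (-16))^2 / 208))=3579756544 / 25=143190261.76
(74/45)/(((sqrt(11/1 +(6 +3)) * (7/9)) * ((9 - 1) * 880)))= 37 * sqrt(5)/1232000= 0.00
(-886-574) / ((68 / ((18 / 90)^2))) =-73 / 85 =-0.86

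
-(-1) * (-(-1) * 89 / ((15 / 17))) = 1513 / 15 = 100.87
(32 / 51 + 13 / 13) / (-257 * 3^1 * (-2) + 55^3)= 83 / 8563767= 0.00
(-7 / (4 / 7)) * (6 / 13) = -147 / 26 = -5.65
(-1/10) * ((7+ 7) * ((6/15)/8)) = -7/100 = -0.07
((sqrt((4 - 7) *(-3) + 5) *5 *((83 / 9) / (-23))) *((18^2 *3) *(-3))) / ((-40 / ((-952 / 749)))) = 457164 *sqrt(14) / 2461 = 695.06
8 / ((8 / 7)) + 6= 13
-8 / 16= -1 / 2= -0.50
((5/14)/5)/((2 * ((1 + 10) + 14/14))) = 1/336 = 0.00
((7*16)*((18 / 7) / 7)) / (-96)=-3 / 7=-0.43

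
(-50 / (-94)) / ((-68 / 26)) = -325 / 1598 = -0.20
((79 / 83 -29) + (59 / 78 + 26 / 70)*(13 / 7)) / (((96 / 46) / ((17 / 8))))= -1238141773 / 46851840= -26.43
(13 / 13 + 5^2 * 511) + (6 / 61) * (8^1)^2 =779720 / 61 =12782.30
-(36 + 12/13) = -480/13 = -36.92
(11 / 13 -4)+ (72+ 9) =77.85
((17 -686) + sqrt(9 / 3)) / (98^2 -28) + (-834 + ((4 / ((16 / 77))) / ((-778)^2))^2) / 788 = -2079400413299776153 / 1843051555182308352 + sqrt(3) / 9576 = -1.13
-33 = -33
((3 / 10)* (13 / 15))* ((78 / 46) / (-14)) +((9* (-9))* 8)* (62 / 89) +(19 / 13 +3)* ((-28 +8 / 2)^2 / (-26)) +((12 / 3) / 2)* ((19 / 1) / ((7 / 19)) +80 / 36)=-964838826683 / 2179440900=-442.70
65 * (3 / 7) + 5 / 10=397 / 14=28.36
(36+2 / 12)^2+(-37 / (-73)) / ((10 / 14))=17196809 / 13140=1308.74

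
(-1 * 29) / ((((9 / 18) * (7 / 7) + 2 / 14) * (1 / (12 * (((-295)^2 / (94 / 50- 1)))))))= -1766607500 / 33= -53533560.61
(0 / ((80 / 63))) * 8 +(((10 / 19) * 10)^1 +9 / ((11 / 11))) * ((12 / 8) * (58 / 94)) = 23577 / 1786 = 13.20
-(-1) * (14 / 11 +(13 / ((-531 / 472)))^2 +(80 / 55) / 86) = 5165378 / 38313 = 134.82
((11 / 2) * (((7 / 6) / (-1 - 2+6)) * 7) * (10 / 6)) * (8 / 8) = 2695 / 108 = 24.95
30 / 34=0.88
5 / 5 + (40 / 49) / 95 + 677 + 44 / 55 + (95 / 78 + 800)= 537382837 / 363090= 1480.03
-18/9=-2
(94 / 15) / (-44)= -47 / 330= -0.14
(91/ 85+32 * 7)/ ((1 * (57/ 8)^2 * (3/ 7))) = 2856896/ 276165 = 10.34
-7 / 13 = -0.54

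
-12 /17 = -0.71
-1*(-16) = 16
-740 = -740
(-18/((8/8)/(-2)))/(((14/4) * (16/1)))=0.64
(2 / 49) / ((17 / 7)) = 2 / 119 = 0.02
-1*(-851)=851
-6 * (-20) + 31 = 151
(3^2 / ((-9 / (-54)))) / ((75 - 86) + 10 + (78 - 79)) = -27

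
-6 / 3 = -2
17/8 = 2.12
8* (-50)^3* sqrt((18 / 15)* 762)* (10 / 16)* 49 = -36750000* sqrt(635) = -926070832.87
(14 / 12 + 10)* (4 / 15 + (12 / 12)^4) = 1273 / 90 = 14.14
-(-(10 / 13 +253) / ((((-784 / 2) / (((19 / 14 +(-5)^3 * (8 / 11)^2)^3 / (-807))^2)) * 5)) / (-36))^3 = 357669944023050984998601874224248136944857100053397670817511962019108026966302156993627186665139 / 5293381959239634348683002365639891472295558883346048126173928717752653534520722587648000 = 67569267.96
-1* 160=-160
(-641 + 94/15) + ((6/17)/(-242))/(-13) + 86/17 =-252571846/401115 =-629.67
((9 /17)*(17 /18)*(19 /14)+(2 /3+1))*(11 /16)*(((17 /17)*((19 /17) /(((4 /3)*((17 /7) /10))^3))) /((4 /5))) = 11348308125 /171051008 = 66.34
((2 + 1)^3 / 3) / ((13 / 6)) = 54 / 13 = 4.15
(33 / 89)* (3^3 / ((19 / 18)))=16038 / 1691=9.48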